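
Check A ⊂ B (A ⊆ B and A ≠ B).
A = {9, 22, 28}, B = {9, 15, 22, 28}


A ⊂ B requires: A ⊆ B AND A ≠ B.
A ⊆ B? Yes
A = B? No
A ⊂ B: Yes (A is a proper subset of B)

Yes, A ⊂ B


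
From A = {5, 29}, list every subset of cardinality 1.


|A| = 2, so A has C(2,1) = 2 subsets of size 1.
Enumerate by choosing 1 elements from A at a time:
{5}, {29}

1-element subsets (2 total): {5}, {29}


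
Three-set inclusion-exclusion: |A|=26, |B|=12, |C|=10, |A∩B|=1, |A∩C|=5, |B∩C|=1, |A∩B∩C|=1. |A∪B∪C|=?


|A∪B∪C| = |A|+|B|+|C| - |A∩B|-|A∩C|-|B∩C| + |A∩B∩C|
= 26+12+10 - 1-5-1 + 1
= 48 - 7 + 1
= 42

|A ∪ B ∪ C| = 42


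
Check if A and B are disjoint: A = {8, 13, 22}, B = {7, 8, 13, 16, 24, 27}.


Disjoint means A ∩ B = ∅.
A ∩ B = {8, 13}
A ∩ B ≠ ∅, so A and B are NOT disjoint.

No, A and B are not disjoint (A ∩ B = {8, 13})


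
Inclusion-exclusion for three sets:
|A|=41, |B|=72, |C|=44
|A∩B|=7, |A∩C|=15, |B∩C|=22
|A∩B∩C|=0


|A∪B∪C| = |A|+|B|+|C| - |A∩B|-|A∩C|-|B∩C| + |A∩B∩C|
= 41+72+44 - 7-15-22 + 0
= 157 - 44 + 0
= 113

|A ∪ B ∪ C| = 113


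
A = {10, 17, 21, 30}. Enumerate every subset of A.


|A| = 4, so |P(A)| = 2^4 = 16
Enumerate subsets by cardinality (0 to 4):
∅, {10}, {17}, {21}, {30}, {10, 17}, {10, 21}, {10, 30}, {17, 21}, {17, 30}, {21, 30}, {10, 17, 21}, {10, 17, 30}, {10, 21, 30}, {17, 21, 30}, {10, 17, 21, 30}

P(A) has 16 subsets: ∅, {10}, {17}, {21}, {30}, {10, 17}, {10, 21}, {10, 30}, {17, 21}, {17, 30}, {21, 30}, {10, 17, 21}, {10, 17, 30}, {10, 21, 30}, {17, 21, 30}, {10, 17, 21, 30}


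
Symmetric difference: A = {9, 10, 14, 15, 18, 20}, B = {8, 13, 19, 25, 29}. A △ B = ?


A △ B = (A \ B) ∪ (B \ A) = elements in exactly one of A or B
A \ B = {9, 10, 14, 15, 18, 20}
B \ A = {8, 13, 19, 25, 29}
A △ B = {8, 9, 10, 13, 14, 15, 18, 19, 20, 25, 29}

A △ B = {8, 9, 10, 13, 14, 15, 18, 19, 20, 25, 29}


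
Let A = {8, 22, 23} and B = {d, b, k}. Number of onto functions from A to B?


n = |A| = 3, k = |B| = 3. Surjections via inclusion-exclusion:
S(n,k) = Σ(-1)^i × C(k,i) × (k-i)^n, i=0 to k
i=0: (-1)^0×C(3,0)×3^3 = 27
i=1: (-1)^1×C(3,1)×2^3 = -24
i=2: (-1)^2×C(3,2)×1^3 = 3
i=3: (-1)^3×C(3,3)×0^3 = 0
Total = 6

Number of surjections = 6


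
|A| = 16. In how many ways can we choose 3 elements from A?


C(n,k) = n! / (k!(n-k)!)
C(16,3) = 16! / (3!13!)
= 560

C(16,3) = 560


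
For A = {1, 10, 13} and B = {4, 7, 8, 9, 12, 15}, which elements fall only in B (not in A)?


A = {1, 10, 13}
B = {4, 7, 8, 9, 12, 15}
Region: only in B (not in A)
Elements: {4, 7, 8, 9, 12, 15}

Elements only in B (not in A): {4, 7, 8, 9, 12, 15}


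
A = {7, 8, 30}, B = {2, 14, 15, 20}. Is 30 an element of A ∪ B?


A = {7, 8, 30}, B = {2, 14, 15, 20}
A ∪ B = all elements in A or B
A ∪ B = {2, 7, 8, 14, 15, 20, 30}
Checking if 30 ∈ A ∪ B
30 is in A ∪ B → True

30 ∈ A ∪ B


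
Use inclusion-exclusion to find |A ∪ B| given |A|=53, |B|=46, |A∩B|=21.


|A ∪ B| = |A| + |B| - |A ∩ B|
= 53 + 46 - 21
= 78

|A ∪ B| = 78


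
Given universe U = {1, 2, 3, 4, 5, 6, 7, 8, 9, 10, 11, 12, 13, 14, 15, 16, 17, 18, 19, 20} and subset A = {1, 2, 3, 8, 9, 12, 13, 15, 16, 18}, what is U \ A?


Aᶜ = U \ A = elements in U but not in A
U = {1, 2, 3, 4, 5, 6, 7, 8, 9, 10, 11, 12, 13, 14, 15, 16, 17, 18, 19, 20}
A = {1, 2, 3, 8, 9, 12, 13, 15, 16, 18}
Aᶜ = {4, 5, 6, 7, 10, 11, 14, 17, 19, 20}

Aᶜ = {4, 5, 6, 7, 10, 11, 14, 17, 19, 20}


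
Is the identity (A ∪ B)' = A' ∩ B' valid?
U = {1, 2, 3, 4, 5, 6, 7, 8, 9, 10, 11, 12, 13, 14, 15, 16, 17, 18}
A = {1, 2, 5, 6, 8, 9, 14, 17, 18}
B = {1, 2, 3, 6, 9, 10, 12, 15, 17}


LHS: A ∪ B = {1, 2, 3, 5, 6, 8, 9, 10, 12, 14, 15, 17, 18}
(A ∪ B)' = U \ (A ∪ B) = {4, 7, 11, 13, 16}
A' = {3, 4, 7, 10, 11, 12, 13, 15, 16}, B' = {4, 5, 7, 8, 11, 13, 14, 16, 18}
Claimed RHS: A' ∩ B' = {4, 7, 11, 13, 16}
Identity is VALID: LHS = RHS = {4, 7, 11, 13, 16} ✓

Identity is valid. (A ∪ B)' = A' ∩ B' = {4, 7, 11, 13, 16}


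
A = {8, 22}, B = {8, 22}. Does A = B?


Two sets are equal iff they have exactly the same elements.
A = {8, 22}
B = {8, 22}
Same elements → A = B

Yes, A = B


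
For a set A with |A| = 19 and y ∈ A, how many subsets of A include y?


Subsets of A containing y correspond to subsets of A \ {y}, which has 18 elements.
Count = 2^(n-1) = 2^18
= 262144

Number of subsets containing y = 262144


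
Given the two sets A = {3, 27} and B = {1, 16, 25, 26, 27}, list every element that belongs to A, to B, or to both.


A ∪ B = all elements in A or B (or both)
A = {3, 27}
B = {1, 16, 25, 26, 27}
A ∪ B = {1, 3, 16, 25, 26, 27}

A ∪ B = {1, 3, 16, 25, 26, 27}


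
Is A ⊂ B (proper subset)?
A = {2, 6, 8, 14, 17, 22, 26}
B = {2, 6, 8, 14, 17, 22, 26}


A ⊂ B requires: A ⊆ B AND A ≠ B.
A ⊆ B? Yes
A = B? Yes
A = B, so A is not a PROPER subset.

No, A is not a proper subset of B


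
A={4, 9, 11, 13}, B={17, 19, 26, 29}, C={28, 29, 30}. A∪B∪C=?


A ∪ B = {4, 9, 11, 13, 17, 19, 26, 29}
(A ∪ B) ∪ C = {4, 9, 11, 13, 17, 19, 26, 28, 29, 30}

A ∪ B ∪ C = {4, 9, 11, 13, 17, 19, 26, 28, 29, 30}


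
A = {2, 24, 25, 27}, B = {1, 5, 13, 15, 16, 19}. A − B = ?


A \ B = elements in A but not in B
A = {2, 24, 25, 27}
B = {1, 5, 13, 15, 16, 19}
Remove from A any elements in B
A \ B = {2, 24, 25, 27}

A \ B = {2, 24, 25, 27}


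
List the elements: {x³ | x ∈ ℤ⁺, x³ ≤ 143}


Checking each candidate:
Condition: positive perfect cubes ≤ 143
Result = {1, 8, 27, 64, 125}

{1, 8, 27, 64, 125}


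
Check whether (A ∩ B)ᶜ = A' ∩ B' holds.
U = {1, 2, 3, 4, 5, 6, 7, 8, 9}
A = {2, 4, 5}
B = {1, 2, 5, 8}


LHS: A ∩ B = {2, 5}
(A ∩ B)' = U \ (A ∩ B) = {1, 3, 4, 6, 7, 8, 9}
A' = {1, 3, 6, 7, 8, 9}, B' = {3, 4, 6, 7, 9}
Claimed RHS: A' ∩ B' = {3, 6, 7, 9}
Identity is INVALID: LHS = {1, 3, 4, 6, 7, 8, 9} but the RHS claimed here equals {3, 6, 7, 9}. The correct form is (A ∩ B)' = A' ∪ B'.

Identity is invalid: (A ∩ B)' = {1, 3, 4, 6, 7, 8, 9} but A' ∩ B' = {3, 6, 7, 9}. The correct De Morgan law is (A ∩ B)' = A' ∪ B'.


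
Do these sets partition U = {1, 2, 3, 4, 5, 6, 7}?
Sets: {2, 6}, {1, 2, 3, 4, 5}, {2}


A partition requires: (1) non-empty parts, (2) pairwise disjoint, (3) union = U
Parts: {2, 6}, {1, 2, 3, 4, 5}, {2}
Union of parts: {1, 2, 3, 4, 5, 6}
U = {1, 2, 3, 4, 5, 6, 7}
All non-empty? True
Pairwise disjoint? False
Covers U? False

No, not a valid partition


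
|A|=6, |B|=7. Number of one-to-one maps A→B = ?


An injection sends each of |A| = 6 inputs to a distinct output in B.
# injections = |B|·(|B|-1)·…·(|B|-|A|+1) = 7! / (7 - 6)!
= 7 × 6 × 5 × 4 × 3 × 2
= 5040

Number of injections = 5040


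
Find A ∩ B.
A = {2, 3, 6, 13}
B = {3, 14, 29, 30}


A ∩ B = elements in both A and B
A = {2, 3, 6, 13}
B = {3, 14, 29, 30}
A ∩ B = {3}

A ∩ B = {3}


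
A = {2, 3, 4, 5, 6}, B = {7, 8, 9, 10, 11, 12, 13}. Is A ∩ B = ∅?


Disjoint means A ∩ B = ∅.
A ∩ B = ∅
A ∩ B = ∅, so A and B are disjoint.

Yes, A and B are disjoint


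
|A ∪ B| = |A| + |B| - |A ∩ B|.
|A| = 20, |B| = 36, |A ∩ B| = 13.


|A ∪ B| = |A| + |B| - |A ∩ B|
= 20 + 36 - 13
= 43

|A ∪ B| = 43


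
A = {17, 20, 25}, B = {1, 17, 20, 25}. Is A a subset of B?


A ⊆ B means every element of A is in B.
All elements of A are in B.
So A ⊆ B.

Yes, A ⊆ B


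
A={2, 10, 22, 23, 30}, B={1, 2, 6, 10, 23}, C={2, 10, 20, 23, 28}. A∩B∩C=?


A ∩ B = {2, 10, 23}
(A ∩ B) ∩ C = {2, 10, 23}

A ∩ B ∩ C = {2, 10, 23}


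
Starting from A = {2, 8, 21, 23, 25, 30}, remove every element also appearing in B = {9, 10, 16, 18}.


A \ B = elements in A but not in B
A = {2, 8, 21, 23, 25, 30}
B = {9, 10, 16, 18}
Remove from A any elements in B
A \ B = {2, 8, 21, 23, 25, 30}

A \ B = {2, 8, 21, 23, 25, 30}


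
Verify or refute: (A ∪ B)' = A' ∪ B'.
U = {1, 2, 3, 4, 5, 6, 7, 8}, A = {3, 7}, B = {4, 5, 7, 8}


LHS: A ∪ B = {3, 4, 5, 7, 8}
(A ∪ B)' = U \ (A ∪ B) = {1, 2, 6}
A' = {1, 2, 4, 5, 6, 8}, B' = {1, 2, 3, 6}
Claimed RHS: A' ∪ B' = {1, 2, 3, 4, 5, 6, 8}
Identity is INVALID: LHS = {1, 2, 6} but the RHS claimed here equals {1, 2, 3, 4, 5, 6, 8}. The correct form is (A ∪ B)' = A' ∩ B'.

Identity is invalid: (A ∪ B)' = {1, 2, 6} but A' ∪ B' = {1, 2, 3, 4, 5, 6, 8}. The correct De Morgan law is (A ∪ B)' = A' ∩ B'.


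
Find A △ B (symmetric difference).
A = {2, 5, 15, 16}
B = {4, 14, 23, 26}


A △ B = (A \ B) ∪ (B \ A) = elements in exactly one of A or B
A \ B = {2, 5, 15, 16}
B \ A = {4, 14, 23, 26}
A △ B = {2, 4, 5, 14, 15, 16, 23, 26}

A △ B = {2, 4, 5, 14, 15, 16, 23, 26}


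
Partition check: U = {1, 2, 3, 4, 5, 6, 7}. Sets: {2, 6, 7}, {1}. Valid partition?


A partition requires: (1) non-empty parts, (2) pairwise disjoint, (3) union = U
Parts: {2, 6, 7}, {1}
Union of parts: {1, 2, 6, 7}
U = {1, 2, 3, 4, 5, 6, 7}
All non-empty? True
Pairwise disjoint? True
Covers U? False

No, not a valid partition


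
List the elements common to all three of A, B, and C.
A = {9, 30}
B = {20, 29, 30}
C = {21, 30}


A ∩ B = {30}
(A ∩ B) ∩ C = {30}

A ∩ B ∩ C = {30}


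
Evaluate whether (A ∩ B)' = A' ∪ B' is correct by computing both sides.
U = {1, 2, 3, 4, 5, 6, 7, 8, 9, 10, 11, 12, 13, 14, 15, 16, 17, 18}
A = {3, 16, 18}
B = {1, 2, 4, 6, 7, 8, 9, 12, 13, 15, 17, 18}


LHS: A ∩ B = {18}
(A ∩ B)' = U \ (A ∩ B) = {1, 2, 3, 4, 5, 6, 7, 8, 9, 10, 11, 12, 13, 14, 15, 16, 17}
A' = {1, 2, 4, 5, 6, 7, 8, 9, 10, 11, 12, 13, 14, 15, 17}, B' = {3, 5, 10, 11, 14, 16}
Claimed RHS: A' ∪ B' = {1, 2, 3, 4, 5, 6, 7, 8, 9, 10, 11, 12, 13, 14, 15, 16, 17}
Identity is VALID: LHS = RHS = {1, 2, 3, 4, 5, 6, 7, 8, 9, 10, 11, 12, 13, 14, 15, 16, 17} ✓

Identity is valid. (A ∩ B)' = A' ∪ B' = {1, 2, 3, 4, 5, 6, 7, 8, 9, 10, 11, 12, 13, 14, 15, 16, 17}


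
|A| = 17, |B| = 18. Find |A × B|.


|A × B| = |A| × |B|
= 17 × 18
= 306

|A × B| = 306


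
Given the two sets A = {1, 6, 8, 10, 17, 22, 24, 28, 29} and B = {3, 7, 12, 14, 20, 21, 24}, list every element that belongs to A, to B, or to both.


A ∪ B = all elements in A or B (or both)
A = {1, 6, 8, 10, 17, 22, 24, 28, 29}
B = {3, 7, 12, 14, 20, 21, 24}
A ∪ B = {1, 3, 6, 7, 8, 10, 12, 14, 17, 20, 21, 22, 24, 28, 29}

A ∪ B = {1, 3, 6, 7, 8, 10, 12, 14, 17, 20, 21, 22, 24, 28, 29}


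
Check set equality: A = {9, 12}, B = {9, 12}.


Two sets are equal iff they have exactly the same elements.
A = {9, 12}
B = {9, 12}
Same elements → A = B

Yes, A = B


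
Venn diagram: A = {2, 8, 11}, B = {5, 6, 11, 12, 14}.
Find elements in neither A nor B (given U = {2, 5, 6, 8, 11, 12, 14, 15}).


A = {2, 8, 11}
B = {5, 6, 11, 12, 14}
Region: in neither A nor B (given U = {2, 5, 6, 8, 11, 12, 14, 15})
Elements: {15}

Elements in neither A nor B (given U = {2, 5, 6, 8, 11, 12, 14, 15}): {15}


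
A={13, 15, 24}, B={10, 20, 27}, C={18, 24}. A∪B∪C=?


A ∪ B = {10, 13, 15, 20, 24, 27}
(A ∪ B) ∪ C = {10, 13, 15, 18, 20, 24, 27}

A ∪ B ∪ C = {10, 13, 15, 18, 20, 24, 27}


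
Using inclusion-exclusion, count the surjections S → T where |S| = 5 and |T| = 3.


n = |S| = 5, k = |T| = 3. Surjections via inclusion-exclusion:
S(n,k) = Σ(-1)^i × C(k,i) × (k-i)^n, i=0 to k
i=0: (-1)^0×C(3,0)×3^5 = 243
i=1: (-1)^1×C(3,1)×2^5 = -96
i=2: (-1)^2×C(3,2)×1^5 = 3
i=3: (-1)^3×C(3,3)×0^5 = 0
Total = 150

Number of surjections = 150


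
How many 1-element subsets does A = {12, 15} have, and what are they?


|A| = 2, so A has C(2,1) = 2 subsets of size 1.
Enumerate by choosing 1 elements from A at a time:
{12}, {15}

1-element subsets (2 total): {12}, {15}


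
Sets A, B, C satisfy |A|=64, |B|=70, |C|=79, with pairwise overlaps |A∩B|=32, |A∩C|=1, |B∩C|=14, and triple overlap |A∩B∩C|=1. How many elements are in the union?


|A∪B∪C| = |A|+|B|+|C| - |A∩B|-|A∩C|-|B∩C| + |A∩B∩C|
= 64+70+79 - 32-1-14 + 1
= 213 - 47 + 1
= 167

|A ∪ B ∪ C| = 167


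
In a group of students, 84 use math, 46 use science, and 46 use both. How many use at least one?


|A ∪ B| = |A| + |B| - |A ∩ B|
= 84 + 46 - 46
= 84

|A ∪ B| = 84


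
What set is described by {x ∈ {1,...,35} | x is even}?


Checking each candidate:
Condition: even numbers in {1,...,35}
Result = {2, 4, 6, 8, 10, 12, 14, 16, 18, 20, 22, 24, 26, 28, 30, 32, 34}

{2, 4, 6, 8, 10, 12, 14, 16, 18, 20, 22, 24, 26, 28, 30, 32, 34}


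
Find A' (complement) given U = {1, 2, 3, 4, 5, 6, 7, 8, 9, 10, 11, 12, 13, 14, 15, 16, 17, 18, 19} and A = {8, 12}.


Aᶜ = U \ A = elements in U but not in A
U = {1, 2, 3, 4, 5, 6, 7, 8, 9, 10, 11, 12, 13, 14, 15, 16, 17, 18, 19}
A = {8, 12}
Aᶜ = {1, 2, 3, 4, 5, 6, 7, 9, 10, 11, 13, 14, 15, 16, 17, 18, 19}

Aᶜ = {1, 2, 3, 4, 5, 6, 7, 9, 10, 11, 13, 14, 15, 16, 17, 18, 19}


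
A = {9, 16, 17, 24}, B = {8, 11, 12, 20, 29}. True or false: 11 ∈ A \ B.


A = {9, 16, 17, 24}, B = {8, 11, 12, 20, 29}
A \ B = elements in A but not in B
A \ B = {9, 16, 17, 24}
Checking if 11 ∈ A \ B
11 is not in A \ B → False

11 ∉ A \ B


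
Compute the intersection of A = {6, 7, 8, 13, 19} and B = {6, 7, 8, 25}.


A ∩ B = elements in both A and B
A = {6, 7, 8, 13, 19}
B = {6, 7, 8, 25}
A ∩ B = {6, 7, 8}

A ∩ B = {6, 7, 8}


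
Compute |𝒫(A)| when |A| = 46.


Number of subsets = 2^n
= 2^46
= 70368744177664

|P(A)| = 70368744177664


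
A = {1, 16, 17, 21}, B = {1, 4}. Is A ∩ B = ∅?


Disjoint means A ∩ B = ∅.
A ∩ B = {1}
A ∩ B ≠ ∅, so A and B are NOT disjoint.

No, A and B are not disjoint (A ∩ B = {1})


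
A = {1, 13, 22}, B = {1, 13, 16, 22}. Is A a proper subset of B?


A ⊂ B requires: A ⊆ B AND A ≠ B.
A ⊆ B? Yes
A = B? No
A ⊂ B: Yes (A is a proper subset of B)

Yes, A ⊂ B


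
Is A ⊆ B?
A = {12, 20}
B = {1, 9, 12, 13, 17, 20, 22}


A ⊆ B means every element of A is in B.
All elements of A are in B.
So A ⊆ B.

Yes, A ⊆ B


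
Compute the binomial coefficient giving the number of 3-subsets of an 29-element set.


C(n,k) = n! / (k!(n-k)!)
C(29,3) = 29! / (3!26!)
= 3654

C(29,3) = 3654


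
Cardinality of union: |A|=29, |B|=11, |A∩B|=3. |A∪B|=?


|A ∪ B| = |A| + |B| - |A ∩ B|
= 29 + 11 - 3
= 37

|A ∪ B| = 37


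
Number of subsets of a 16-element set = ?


Number of subsets = 2^n
= 2^16
= 65536

|P(A)| = 65536


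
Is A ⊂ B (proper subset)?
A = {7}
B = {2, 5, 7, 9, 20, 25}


A ⊂ B requires: A ⊆ B AND A ≠ B.
A ⊆ B? Yes
A = B? No
A ⊂ B: Yes (A is a proper subset of B)

Yes, A ⊂ B


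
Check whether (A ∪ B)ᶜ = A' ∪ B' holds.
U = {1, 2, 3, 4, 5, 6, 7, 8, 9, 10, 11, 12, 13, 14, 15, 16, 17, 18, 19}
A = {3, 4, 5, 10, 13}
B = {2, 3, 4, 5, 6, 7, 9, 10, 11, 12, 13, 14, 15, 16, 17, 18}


LHS: A ∪ B = {2, 3, 4, 5, 6, 7, 9, 10, 11, 12, 13, 14, 15, 16, 17, 18}
(A ∪ B)' = U \ (A ∪ B) = {1, 8, 19}
A' = {1, 2, 6, 7, 8, 9, 11, 12, 14, 15, 16, 17, 18, 19}, B' = {1, 8, 19}
Claimed RHS: A' ∪ B' = {1, 2, 6, 7, 8, 9, 11, 12, 14, 15, 16, 17, 18, 19}
Identity is INVALID: LHS = {1, 8, 19} but the RHS claimed here equals {1, 2, 6, 7, 8, 9, 11, 12, 14, 15, 16, 17, 18, 19}. The correct form is (A ∪ B)' = A' ∩ B'.

Identity is invalid: (A ∪ B)' = {1, 8, 19} but A' ∪ B' = {1, 2, 6, 7, 8, 9, 11, 12, 14, 15, 16, 17, 18, 19}. The correct De Morgan law is (A ∪ B)' = A' ∩ B'.


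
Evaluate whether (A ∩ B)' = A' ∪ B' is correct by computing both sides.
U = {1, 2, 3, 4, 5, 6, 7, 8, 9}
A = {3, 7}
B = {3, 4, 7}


LHS: A ∩ B = {3, 7}
(A ∩ B)' = U \ (A ∩ B) = {1, 2, 4, 5, 6, 8, 9}
A' = {1, 2, 4, 5, 6, 8, 9}, B' = {1, 2, 5, 6, 8, 9}
Claimed RHS: A' ∪ B' = {1, 2, 4, 5, 6, 8, 9}
Identity is VALID: LHS = RHS = {1, 2, 4, 5, 6, 8, 9} ✓

Identity is valid. (A ∩ B)' = A' ∪ B' = {1, 2, 4, 5, 6, 8, 9}


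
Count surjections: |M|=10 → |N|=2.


n = |M| = 10, k = |N| = 2. Surjections via inclusion-exclusion:
S(n,k) = Σ(-1)^i × C(k,i) × (k-i)^n, i=0 to k
i=0: (-1)^0×C(2,0)×2^10 = 1024
i=1: (-1)^1×C(2,1)×1^10 = -2
i=2: (-1)^2×C(2,2)×0^10 = 0
Total = 1022

Number of surjections = 1022


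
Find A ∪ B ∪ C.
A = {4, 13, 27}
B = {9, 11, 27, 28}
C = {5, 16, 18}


A ∪ B = {4, 9, 11, 13, 27, 28}
(A ∪ B) ∪ C = {4, 5, 9, 11, 13, 16, 18, 27, 28}

A ∪ B ∪ C = {4, 5, 9, 11, 13, 16, 18, 27, 28}


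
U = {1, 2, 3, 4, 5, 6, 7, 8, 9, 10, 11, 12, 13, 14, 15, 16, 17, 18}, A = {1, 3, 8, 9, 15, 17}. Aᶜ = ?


Aᶜ = U \ A = elements in U but not in A
U = {1, 2, 3, 4, 5, 6, 7, 8, 9, 10, 11, 12, 13, 14, 15, 16, 17, 18}
A = {1, 3, 8, 9, 15, 17}
Aᶜ = {2, 4, 5, 6, 7, 10, 11, 12, 13, 14, 16, 18}

Aᶜ = {2, 4, 5, 6, 7, 10, 11, 12, 13, 14, 16, 18}


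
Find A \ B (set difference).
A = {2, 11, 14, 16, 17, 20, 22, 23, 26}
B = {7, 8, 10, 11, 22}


A \ B = elements in A but not in B
A = {2, 11, 14, 16, 17, 20, 22, 23, 26}
B = {7, 8, 10, 11, 22}
Remove from A any elements in B
A \ B = {2, 14, 16, 17, 20, 23, 26}

A \ B = {2, 14, 16, 17, 20, 23, 26}


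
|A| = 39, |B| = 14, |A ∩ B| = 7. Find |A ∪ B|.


|A ∪ B| = |A| + |B| - |A ∩ B|
= 39 + 14 - 7
= 46

|A ∪ B| = 46


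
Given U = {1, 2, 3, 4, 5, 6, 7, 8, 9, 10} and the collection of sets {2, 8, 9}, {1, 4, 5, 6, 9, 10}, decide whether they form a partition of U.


A partition requires: (1) non-empty parts, (2) pairwise disjoint, (3) union = U
Parts: {2, 8, 9}, {1, 4, 5, 6, 9, 10}
Union of parts: {1, 2, 4, 5, 6, 8, 9, 10}
U = {1, 2, 3, 4, 5, 6, 7, 8, 9, 10}
All non-empty? True
Pairwise disjoint? False
Covers U? False

No, not a valid partition


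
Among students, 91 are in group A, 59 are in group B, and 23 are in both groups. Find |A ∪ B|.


|A ∪ B| = |A| + |B| - |A ∩ B|
= 91 + 59 - 23
= 127

|A ∪ B| = 127


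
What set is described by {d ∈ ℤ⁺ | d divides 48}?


Checking each candidate:
Condition: positive divisors of 48
Result = {1, 2, 3, 4, 6, 8, 12, 16, 24, 48}

{1, 2, 3, 4, 6, 8, 12, 16, 24, 48}


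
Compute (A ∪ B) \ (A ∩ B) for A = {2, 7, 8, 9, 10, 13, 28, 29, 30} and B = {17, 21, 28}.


A △ B = (A \ B) ∪ (B \ A) = elements in exactly one of A or B
A \ B = {2, 7, 8, 9, 10, 13, 29, 30}
B \ A = {17, 21}
A △ B = {2, 7, 8, 9, 10, 13, 17, 21, 29, 30}

A △ B = {2, 7, 8, 9, 10, 13, 17, 21, 29, 30}


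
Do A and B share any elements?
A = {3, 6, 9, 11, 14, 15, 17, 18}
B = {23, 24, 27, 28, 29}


Disjoint means A ∩ B = ∅.
A ∩ B = ∅
A ∩ B = ∅, so A and B are disjoint.

No — A and B share no elements (A ∩ B = ∅), so they are disjoint


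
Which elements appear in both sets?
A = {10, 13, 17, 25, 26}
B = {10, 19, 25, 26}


A ∩ B = elements in both A and B
A = {10, 13, 17, 25, 26}
B = {10, 19, 25, 26}
A ∩ B = {10, 25, 26}

A ∩ B = {10, 25, 26}


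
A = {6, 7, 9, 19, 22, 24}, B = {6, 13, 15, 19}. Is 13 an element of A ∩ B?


A = {6, 7, 9, 19, 22, 24}, B = {6, 13, 15, 19}
A ∩ B = elements in both A and B
A ∩ B = {6, 19}
Checking if 13 ∈ A ∩ B
13 is not in A ∩ B → False

13 ∉ A ∩ B


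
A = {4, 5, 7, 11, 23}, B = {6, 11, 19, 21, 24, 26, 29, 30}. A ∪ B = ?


A ∪ B = all elements in A or B (or both)
A = {4, 5, 7, 11, 23}
B = {6, 11, 19, 21, 24, 26, 29, 30}
A ∪ B = {4, 5, 6, 7, 11, 19, 21, 23, 24, 26, 29, 30}

A ∪ B = {4, 5, 6, 7, 11, 19, 21, 23, 24, 26, 29, 30}


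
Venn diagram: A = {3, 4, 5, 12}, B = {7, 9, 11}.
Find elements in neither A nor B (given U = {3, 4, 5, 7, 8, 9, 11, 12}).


A = {3, 4, 5, 12}
B = {7, 9, 11}
Region: in neither A nor B (given U = {3, 4, 5, 7, 8, 9, 11, 12})
Elements: {8}

Elements in neither A nor B (given U = {3, 4, 5, 7, 8, 9, 11, 12}): {8}


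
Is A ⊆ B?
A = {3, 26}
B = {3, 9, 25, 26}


A ⊆ B means every element of A is in B.
All elements of A are in B.
So A ⊆ B.

Yes, A ⊆ B


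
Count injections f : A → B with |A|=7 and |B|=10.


An injection sends each of |A| = 7 inputs to a distinct output in B.
# injections = |B|·(|B|-1)·…·(|B|-|A|+1) = 10! / (10 - 7)!
= 10 × 9 × 8 × 7 × 6 × 5 × 4
= 604800

Number of injections = 604800


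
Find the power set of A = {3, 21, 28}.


|A| = 3, so |P(A)| = 2^3 = 8
Enumerate subsets by cardinality (0 to 3):
∅, {3}, {21}, {28}, {3, 21}, {3, 28}, {21, 28}, {3, 21, 28}

P(A) has 8 subsets: ∅, {3}, {21}, {28}, {3, 21}, {3, 28}, {21, 28}, {3, 21, 28}


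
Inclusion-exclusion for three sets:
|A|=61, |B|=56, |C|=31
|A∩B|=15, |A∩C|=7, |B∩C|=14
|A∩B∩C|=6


|A∪B∪C| = |A|+|B|+|C| - |A∩B|-|A∩C|-|B∩C| + |A∩B∩C|
= 61+56+31 - 15-7-14 + 6
= 148 - 36 + 6
= 118

|A ∪ B ∪ C| = 118


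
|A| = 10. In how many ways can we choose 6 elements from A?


C(n,k) = n! / (k!(n-k)!)
C(10,6) = 10! / (6!4!)
= 210

C(10,6) = 210


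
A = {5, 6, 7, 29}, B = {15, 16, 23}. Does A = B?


Two sets are equal iff they have exactly the same elements.
A = {5, 6, 7, 29}
B = {15, 16, 23}
Differences: {5, 6, 7, 15, 16, 23, 29}
A ≠ B

No, A ≠ B


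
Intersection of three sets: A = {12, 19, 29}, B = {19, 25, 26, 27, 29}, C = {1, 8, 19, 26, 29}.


A ∩ B = {19, 29}
(A ∩ B) ∩ C = {19, 29}

A ∩ B ∩ C = {19, 29}


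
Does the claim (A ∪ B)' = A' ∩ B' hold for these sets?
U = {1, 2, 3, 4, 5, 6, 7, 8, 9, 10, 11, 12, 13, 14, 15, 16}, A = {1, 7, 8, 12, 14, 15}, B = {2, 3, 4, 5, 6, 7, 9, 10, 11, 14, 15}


LHS: A ∪ B = {1, 2, 3, 4, 5, 6, 7, 8, 9, 10, 11, 12, 14, 15}
(A ∪ B)' = U \ (A ∪ B) = {13, 16}
A' = {2, 3, 4, 5, 6, 9, 10, 11, 13, 16}, B' = {1, 8, 12, 13, 16}
Claimed RHS: A' ∩ B' = {13, 16}
Identity is VALID: LHS = RHS = {13, 16} ✓

Identity is valid. (A ∪ B)' = A' ∩ B' = {13, 16}


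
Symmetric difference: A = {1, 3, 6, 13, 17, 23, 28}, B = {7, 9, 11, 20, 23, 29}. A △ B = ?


A △ B = (A \ B) ∪ (B \ A) = elements in exactly one of A or B
A \ B = {1, 3, 6, 13, 17, 28}
B \ A = {7, 9, 11, 20, 29}
A △ B = {1, 3, 6, 7, 9, 11, 13, 17, 20, 28, 29}

A △ B = {1, 3, 6, 7, 9, 11, 13, 17, 20, 28, 29}


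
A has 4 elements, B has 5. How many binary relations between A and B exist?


A relation from A to B is any subset of A × B.
|A × B| = 4 × 5 = 20
# relations = 2^|A × B| = 2^20 = 1048576

Number of relations = 1048576


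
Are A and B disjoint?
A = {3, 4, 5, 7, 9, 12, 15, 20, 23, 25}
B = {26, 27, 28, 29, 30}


Disjoint means A ∩ B = ∅.
A ∩ B = ∅
A ∩ B = ∅, so A and B are disjoint.

Yes, A and B are disjoint


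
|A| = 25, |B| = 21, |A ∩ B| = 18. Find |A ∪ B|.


|A ∪ B| = |A| + |B| - |A ∩ B|
= 25 + 21 - 18
= 28

|A ∪ B| = 28


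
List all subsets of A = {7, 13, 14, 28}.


|A| = 4, so |P(A)| = 2^4 = 16
Enumerate subsets by cardinality (0 to 4):
∅, {7}, {13}, {14}, {28}, {7, 13}, {7, 14}, {7, 28}, {13, 14}, {13, 28}, {14, 28}, {7, 13, 14}, {7, 13, 28}, {7, 14, 28}, {13, 14, 28}, {7, 13, 14, 28}

P(A) has 16 subsets: ∅, {7}, {13}, {14}, {28}, {7, 13}, {7, 14}, {7, 28}, {13, 14}, {13, 28}, {14, 28}, {7, 13, 14}, {7, 13, 28}, {7, 14, 28}, {13, 14, 28}, {7, 13, 14, 28}


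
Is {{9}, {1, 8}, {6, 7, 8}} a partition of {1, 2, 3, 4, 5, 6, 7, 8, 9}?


A partition requires: (1) non-empty parts, (2) pairwise disjoint, (3) union = U
Parts: {9}, {1, 8}, {6, 7, 8}
Union of parts: {1, 6, 7, 8, 9}
U = {1, 2, 3, 4, 5, 6, 7, 8, 9}
All non-empty? True
Pairwise disjoint? False
Covers U? False

No, not a valid partition


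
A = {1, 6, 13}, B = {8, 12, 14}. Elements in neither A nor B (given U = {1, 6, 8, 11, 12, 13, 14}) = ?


A = {1, 6, 13}
B = {8, 12, 14}
Region: in neither A nor B (given U = {1, 6, 8, 11, 12, 13, 14})
Elements: {11}

Elements in neither A nor B (given U = {1, 6, 8, 11, 12, 13, 14}): {11}


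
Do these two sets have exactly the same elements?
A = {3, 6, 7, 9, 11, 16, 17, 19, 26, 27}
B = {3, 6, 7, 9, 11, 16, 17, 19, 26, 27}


Two sets are equal iff they have exactly the same elements.
A = {3, 6, 7, 9, 11, 16, 17, 19, 26, 27}
B = {3, 6, 7, 9, 11, 16, 17, 19, 26, 27}
Same elements → A = B

Yes, A = B


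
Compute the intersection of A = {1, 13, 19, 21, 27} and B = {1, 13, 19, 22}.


A ∩ B = elements in both A and B
A = {1, 13, 19, 21, 27}
B = {1, 13, 19, 22}
A ∩ B = {1, 13, 19}

A ∩ B = {1, 13, 19}


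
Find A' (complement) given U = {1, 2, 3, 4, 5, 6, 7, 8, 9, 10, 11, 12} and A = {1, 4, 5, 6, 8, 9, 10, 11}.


Aᶜ = U \ A = elements in U but not in A
U = {1, 2, 3, 4, 5, 6, 7, 8, 9, 10, 11, 12}
A = {1, 4, 5, 6, 8, 9, 10, 11}
Aᶜ = {2, 3, 7, 12}

Aᶜ = {2, 3, 7, 12}


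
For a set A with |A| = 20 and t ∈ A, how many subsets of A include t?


Subsets of A containing t correspond to subsets of A \ {t}, which has 19 elements.
Count = 2^(n-1) = 2^19
= 524288

Number of subsets containing t = 524288


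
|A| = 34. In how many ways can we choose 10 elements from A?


C(n,k) = n! / (k!(n-k)!)
C(34,10) = 34! / (10!24!)
= 131128140

C(34,10) = 131128140


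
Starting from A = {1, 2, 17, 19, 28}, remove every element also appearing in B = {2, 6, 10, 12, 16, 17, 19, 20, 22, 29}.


A \ B = elements in A but not in B
A = {1, 2, 17, 19, 28}
B = {2, 6, 10, 12, 16, 17, 19, 20, 22, 29}
Remove from A any elements in B
A \ B = {1, 28}

A \ B = {1, 28}


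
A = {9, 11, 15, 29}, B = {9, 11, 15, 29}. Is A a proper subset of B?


A ⊂ B requires: A ⊆ B AND A ≠ B.
A ⊆ B? Yes
A = B? Yes
A = B, so A is not a PROPER subset.

No, A is not a proper subset of B


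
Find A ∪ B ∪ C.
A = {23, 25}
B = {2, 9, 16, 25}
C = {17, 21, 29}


A ∪ B = {2, 9, 16, 23, 25}
(A ∪ B) ∪ C = {2, 9, 16, 17, 21, 23, 25, 29}

A ∪ B ∪ C = {2, 9, 16, 17, 21, 23, 25, 29}


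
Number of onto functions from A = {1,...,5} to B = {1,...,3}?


n = |A| = 5, k = |B| = 3. Surjections via inclusion-exclusion:
S(n,k) = Σ(-1)^i × C(k,i) × (k-i)^n, i=0 to k
i=0: (-1)^0×C(3,0)×3^5 = 243
i=1: (-1)^1×C(3,1)×2^5 = -96
i=2: (-1)^2×C(3,2)×1^5 = 3
i=3: (-1)^3×C(3,3)×0^5 = 0
Total = 150

Number of surjections = 150


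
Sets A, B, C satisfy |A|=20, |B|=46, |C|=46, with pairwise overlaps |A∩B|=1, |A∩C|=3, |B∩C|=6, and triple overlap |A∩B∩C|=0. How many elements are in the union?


|A∪B∪C| = |A|+|B|+|C| - |A∩B|-|A∩C|-|B∩C| + |A∩B∩C|
= 20+46+46 - 1-3-6 + 0
= 112 - 10 + 0
= 102

|A ∪ B ∪ C| = 102


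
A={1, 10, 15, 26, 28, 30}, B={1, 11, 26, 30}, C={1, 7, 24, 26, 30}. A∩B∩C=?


A ∩ B = {1, 26, 30}
(A ∩ B) ∩ C = {1, 26, 30}

A ∩ B ∩ C = {1, 26, 30}


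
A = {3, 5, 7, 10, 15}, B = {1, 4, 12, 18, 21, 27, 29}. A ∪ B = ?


A ∪ B = all elements in A or B (or both)
A = {3, 5, 7, 10, 15}
B = {1, 4, 12, 18, 21, 27, 29}
A ∪ B = {1, 3, 4, 5, 7, 10, 12, 15, 18, 21, 27, 29}

A ∪ B = {1, 3, 4, 5, 7, 10, 12, 15, 18, 21, 27, 29}


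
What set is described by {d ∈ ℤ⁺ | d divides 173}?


Checking each candidate:
Condition: positive divisors of 173
Result = {1, 173}

{1, 173}


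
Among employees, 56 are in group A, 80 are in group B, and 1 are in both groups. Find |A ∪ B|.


|A ∪ B| = |A| + |B| - |A ∩ B|
= 56 + 80 - 1
= 135

|A ∪ B| = 135


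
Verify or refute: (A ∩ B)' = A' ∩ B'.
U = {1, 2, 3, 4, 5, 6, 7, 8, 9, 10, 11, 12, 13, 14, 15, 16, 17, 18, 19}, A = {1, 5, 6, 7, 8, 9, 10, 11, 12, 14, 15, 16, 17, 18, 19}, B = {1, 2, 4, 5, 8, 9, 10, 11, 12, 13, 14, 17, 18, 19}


LHS: A ∩ B = {1, 5, 8, 9, 10, 11, 12, 14, 17, 18, 19}
(A ∩ B)' = U \ (A ∩ B) = {2, 3, 4, 6, 7, 13, 15, 16}
A' = {2, 3, 4, 13}, B' = {3, 6, 7, 15, 16}
Claimed RHS: A' ∩ B' = {3}
Identity is INVALID: LHS = {2, 3, 4, 6, 7, 13, 15, 16} but the RHS claimed here equals {3}. The correct form is (A ∩ B)' = A' ∪ B'.

Identity is invalid: (A ∩ B)' = {2, 3, 4, 6, 7, 13, 15, 16} but A' ∩ B' = {3}. The correct De Morgan law is (A ∩ B)' = A' ∪ B'.


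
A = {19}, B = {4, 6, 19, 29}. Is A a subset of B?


A ⊆ B means every element of A is in B.
All elements of A are in B.
So A ⊆ B.

Yes, A ⊆ B


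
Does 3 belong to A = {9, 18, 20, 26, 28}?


A = {9, 18, 20, 26, 28}
Checking if 3 is in A
3 is not in A → False

3 ∉ A


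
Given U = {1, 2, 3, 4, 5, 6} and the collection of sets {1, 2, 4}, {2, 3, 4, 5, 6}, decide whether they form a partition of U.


A partition requires: (1) non-empty parts, (2) pairwise disjoint, (3) union = U
Parts: {1, 2, 4}, {2, 3, 4, 5, 6}
Union of parts: {1, 2, 3, 4, 5, 6}
U = {1, 2, 3, 4, 5, 6}
All non-empty? True
Pairwise disjoint? False
Covers U? True

No, not a valid partition


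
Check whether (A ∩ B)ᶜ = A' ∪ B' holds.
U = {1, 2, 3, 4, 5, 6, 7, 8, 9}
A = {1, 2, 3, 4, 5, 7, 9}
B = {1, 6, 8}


LHS: A ∩ B = {1}
(A ∩ B)' = U \ (A ∩ B) = {2, 3, 4, 5, 6, 7, 8, 9}
A' = {6, 8}, B' = {2, 3, 4, 5, 7, 9}
Claimed RHS: A' ∪ B' = {2, 3, 4, 5, 6, 7, 8, 9}
Identity is VALID: LHS = RHS = {2, 3, 4, 5, 6, 7, 8, 9} ✓

Identity is valid. (A ∩ B)' = A' ∪ B' = {2, 3, 4, 5, 6, 7, 8, 9}


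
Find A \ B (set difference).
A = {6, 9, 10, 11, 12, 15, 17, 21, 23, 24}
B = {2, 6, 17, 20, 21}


A \ B = elements in A but not in B
A = {6, 9, 10, 11, 12, 15, 17, 21, 23, 24}
B = {2, 6, 17, 20, 21}
Remove from A any elements in B
A \ B = {9, 10, 11, 12, 15, 23, 24}

A \ B = {9, 10, 11, 12, 15, 23, 24}


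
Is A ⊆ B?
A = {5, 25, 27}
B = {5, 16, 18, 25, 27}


A ⊆ B means every element of A is in B.
All elements of A are in B.
So A ⊆ B.

Yes, A ⊆ B


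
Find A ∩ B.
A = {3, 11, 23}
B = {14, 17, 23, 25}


A ∩ B = elements in both A and B
A = {3, 11, 23}
B = {14, 17, 23, 25}
A ∩ B = {23}

A ∩ B = {23}


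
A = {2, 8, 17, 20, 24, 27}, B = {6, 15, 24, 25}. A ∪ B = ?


A ∪ B = all elements in A or B (or both)
A = {2, 8, 17, 20, 24, 27}
B = {6, 15, 24, 25}
A ∪ B = {2, 6, 8, 15, 17, 20, 24, 25, 27}

A ∪ B = {2, 6, 8, 15, 17, 20, 24, 25, 27}


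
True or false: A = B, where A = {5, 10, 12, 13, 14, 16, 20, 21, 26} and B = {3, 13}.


Two sets are equal iff they have exactly the same elements.
A = {5, 10, 12, 13, 14, 16, 20, 21, 26}
B = {3, 13}
Differences: {3, 5, 10, 12, 14, 16, 20, 21, 26}
A ≠ B

No, A ≠ B


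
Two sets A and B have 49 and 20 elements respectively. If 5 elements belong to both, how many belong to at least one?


|A ∪ B| = |A| + |B| - |A ∩ B|
= 49 + 20 - 5
= 64

|A ∪ B| = 64


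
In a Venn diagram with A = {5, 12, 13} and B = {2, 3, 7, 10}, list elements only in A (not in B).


A = {5, 12, 13}
B = {2, 3, 7, 10}
Region: only in A (not in B)
Elements: {5, 12, 13}

Elements only in A (not in B): {5, 12, 13}


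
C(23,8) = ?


C(n,k) = n! / (k!(n-k)!)
C(23,8) = 23! / (8!15!)
= 490314

C(23,8) = 490314


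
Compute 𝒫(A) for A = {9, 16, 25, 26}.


|A| = 4, so |P(A)| = 2^4 = 16
Enumerate subsets by cardinality (0 to 4):
∅, {9}, {16}, {25}, {26}, {9, 16}, {9, 25}, {9, 26}, {16, 25}, {16, 26}, {25, 26}, {9, 16, 25}, {9, 16, 26}, {9, 25, 26}, {16, 25, 26}, {9, 16, 25, 26}

P(A) has 16 subsets: ∅, {9}, {16}, {25}, {26}, {9, 16}, {9, 25}, {9, 26}, {16, 25}, {16, 26}, {25, 26}, {9, 16, 25}, {9, 16, 26}, {9, 25, 26}, {16, 25, 26}, {9, 16, 25, 26}


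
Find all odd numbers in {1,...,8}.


Checking each candidate:
Condition: odd numbers in {1,...,8}
Result = {1, 3, 5, 7}

{1, 3, 5, 7}


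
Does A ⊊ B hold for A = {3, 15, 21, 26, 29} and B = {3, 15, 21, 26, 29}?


A ⊂ B requires: A ⊆ B AND A ≠ B.
A ⊆ B? Yes
A = B? Yes
A = B, so A is not a PROPER subset.

No, A is not a proper subset of B


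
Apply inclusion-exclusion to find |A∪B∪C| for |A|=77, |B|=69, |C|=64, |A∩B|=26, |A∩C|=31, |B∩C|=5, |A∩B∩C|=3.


|A∪B∪C| = |A|+|B|+|C| - |A∩B|-|A∩C|-|B∩C| + |A∩B∩C|
= 77+69+64 - 26-31-5 + 3
= 210 - 62 + 3
= 151

|A ∪ B ∪ C| = 151


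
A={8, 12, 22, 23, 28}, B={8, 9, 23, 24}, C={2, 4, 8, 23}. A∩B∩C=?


A ∩ B = {8, 23}
(A ∩ B) ∩ C = {8, 23}

A ∩ B ∩ C = {8, 23}


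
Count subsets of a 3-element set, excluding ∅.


Total subsets = 2^n = 2^3 = 8
Non-empty subsets exclude the empty set: 2^n - 1
= 8 - 1
= 7

Number of non-empty subsets = 7


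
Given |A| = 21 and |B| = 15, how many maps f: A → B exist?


Each of |A| = 21 inputs maps to any of |B| = 15 outputs.
# functions = |B|^|A| = 15^21
= 4987885095119476318359375

Number of functions = 4987885095119476318359375


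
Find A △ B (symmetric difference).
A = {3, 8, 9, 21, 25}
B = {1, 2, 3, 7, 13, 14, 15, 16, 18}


A △ B = (A \ B) ∪ (B \ A) = elements in exactly one of A or B
A \ B = {8, 9, 21, 25}
B \ A = {1, 2, 7, 13, 14, 15, 16, 18}
A △ B = {1, 2, 7, 8, 9, 13, 14, 15, 16, 18, 21, 25}

A △ B = {1, 2, 7, 8, 9, 13, 14, 15, 16, 18, 21, 25}


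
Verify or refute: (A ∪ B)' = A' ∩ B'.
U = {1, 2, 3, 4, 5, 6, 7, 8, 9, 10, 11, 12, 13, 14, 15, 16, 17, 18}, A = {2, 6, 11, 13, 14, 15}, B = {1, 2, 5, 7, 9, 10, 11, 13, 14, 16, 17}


LHS: A ∪ B = {1, 2, 5, 6, 7, 9, 10, 11, 13, 14, 15, 16, 17}
(A ∪ B)' = U \ (A ∪ B) = {3, 4, 8, 12, 18}
A' = {1, 3, 4, 5, 7, 8, 9, 10, 12, 16, 17, 18}, B' = {3, 4, 6, 8, 12, 15, 18}
Claimed RHS: A' ∩ B' = {3, 4, 8, 12, 18}
Identity is VALID: LHS = RHS = {3, 4, 8, 12, 18} ✓

Identity is valid. (A ∪ B)' = A' ∩ B' = {3, 4, 8, 12, 18}


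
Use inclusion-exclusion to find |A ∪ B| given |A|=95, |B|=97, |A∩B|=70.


|A ∪ B| = |A| + |B| - |A ∩ B|
= 95 + 97 - 70
= 122

|A ∪ B| = 122


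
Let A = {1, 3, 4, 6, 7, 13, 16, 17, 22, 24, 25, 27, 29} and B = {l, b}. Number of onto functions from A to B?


n = |A| = 13, k = |B| = 2. Surjections via inclusion-exclusion:
S(n,k) = Σ(-1)^i × C(k,i) × (k-i)^n, i=0 to k
i=0: (-1)^0×C(2,0)×2^13 = 8192
i=1: (-1)^1×C(2,1)×1^13 = -2
i=2: (-1)^2×C(2,2)×0^13 = 0
Total = 8190

Number of surjections = 8190


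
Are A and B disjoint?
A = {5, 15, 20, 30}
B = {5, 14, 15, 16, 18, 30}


Disjoint means A ∩ B = ∅.
A ∩ B = {5, 15, 30}
A ∩ B ≠ ∅, so A and B are NOT disjoint.

No, A and B are not disjoint (A ∩ B = {5, 15, 30})


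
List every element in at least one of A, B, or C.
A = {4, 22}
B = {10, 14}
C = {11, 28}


A ∪ B = {4, 10, 14, 22}
(A ∪ B) ∪ C = {4, 10, 11, 14, 22, 28}

A ∪ B ∪ C = {4, 10, 11, 14, 22, 28}


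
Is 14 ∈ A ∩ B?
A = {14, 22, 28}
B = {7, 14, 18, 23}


A = {14, 22, 28}, B = {7, 14, 18, 23}
A ∩ B = elements in both A and B
A ∩ B = {14}
Checking if 14 ∈ A ∩ B
14 is in A ∩ B → True

14 ∈ A ∩ B


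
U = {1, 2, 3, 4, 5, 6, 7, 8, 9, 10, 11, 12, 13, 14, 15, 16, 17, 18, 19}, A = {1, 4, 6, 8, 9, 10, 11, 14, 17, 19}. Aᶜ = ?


Aᶜ = U \ A = elements in U but not in A
U = {1, 2, 3, 4, 5, 6, 7, 8, 9, 10, 11, 12, 13, 14, 15, 16, 17, 18, 19}
A = {1, 4, 6, 8, 9, 10, 11, 14, 17, 19}
Aᶜ = {2, 3, 5, 7, 12, 13, 15, 16, 18}

Aᶜ = {2, 3, 5, 7, 12, 13, 15, 16, 18}


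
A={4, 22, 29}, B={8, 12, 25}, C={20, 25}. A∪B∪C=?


A ∪ B = {4, 8, 12, 22, 25, 29}
(A ∪ B) ∪ C = {4, 8, 12, 20, 22, 25, 29}

A ∪ B ∪ C = {4, 8, 12, 20, 22, 25, 29}


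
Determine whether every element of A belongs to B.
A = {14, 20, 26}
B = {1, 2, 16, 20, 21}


A ⊆ B means every element of A is in B.
Elements in A not in B: {14, 26}
So A ⊄ B.

No, A ⊄ B


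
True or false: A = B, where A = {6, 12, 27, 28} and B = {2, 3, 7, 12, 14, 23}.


Two sets are equal iff they have exactly the same elements.
A = {6, 12, 27, 28}
B = {2, 3, 7, 12, 14, 23}
Differences: {2, 3, 6, 7, 14, 23, 27, 28}
A ≠ B

No, A ≠ B


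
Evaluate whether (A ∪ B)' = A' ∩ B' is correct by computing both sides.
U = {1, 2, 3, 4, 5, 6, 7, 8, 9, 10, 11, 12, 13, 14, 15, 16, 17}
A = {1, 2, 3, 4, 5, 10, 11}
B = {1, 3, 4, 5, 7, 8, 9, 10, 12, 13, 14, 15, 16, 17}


LHS: A ∪ B = {1, 2, 3, 4, 5, 7, 8, 9, 10, 11, 12, 13, 14, 15, 16, 17}
(A ∪ B)' = U \ (A ∪ B) = {6}
A' = {6, 7, 8, 9, 12, 13, 14, 15, 16, 17}, B' = {2, 6, 11}
Claimed RHS: A' ∩ B' = {6}
Identity is VALID: LHS = RHS = {6} ✓

Identity is valid. (A ∪ B)' = A' ∩ B' = {6}


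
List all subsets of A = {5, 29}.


|A| = 2, so |P(A)| = 2^2 = 4
Enumerate subsets by cardinality (0 to 2):
∅, {5}, {29}, {5, 29}

P(A) has 4 subsets: ∅, {5}, {29}, {5, 29}


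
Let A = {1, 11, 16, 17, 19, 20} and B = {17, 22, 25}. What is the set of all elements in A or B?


A ∪ B = all elements in A or B (or both)
A = {1, 11, 16, 17, 19, 20}
B = {17, 22, 25}
A ∪ B = {1, 11, 16, 17, 19, 20, 22, 25}

A ∪ B = {1, 11, 16, 17, 19, 20, 22, 25}


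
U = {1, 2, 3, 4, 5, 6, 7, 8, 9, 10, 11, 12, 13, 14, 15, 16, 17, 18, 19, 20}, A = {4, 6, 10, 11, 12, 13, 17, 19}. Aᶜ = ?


Aᶜ = U \ A = elements in U but not in A
U = {1, 2, 3, 4, 5, 6, 7, 8, 9, 10, 11, 12, 13, 14, 15, 16, 17, 18, 19, 20}
A = {4, 6, 10, 11, 12, 13, 17, 19}
Aᶜ = {1, 2, 3, 5, 7, 8, 9, 14, 15, 16, 18, 20}

Aᶜ = {1, 2, 3, 5, 7, 8, 9, 14, 15, 16, 18, 20}


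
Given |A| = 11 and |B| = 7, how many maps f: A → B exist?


Each of |A| = 11 inputs maps to any of |B| = 7 outputs.
# functions = |B|^|A| = 7^11
= 1977326743

Number of functions = 1977326743


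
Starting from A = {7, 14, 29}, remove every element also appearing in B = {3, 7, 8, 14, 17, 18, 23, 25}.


A \ B = elements in A but not in B
A = {7, 14, 29}
B = {3, 7, 8, 14, 17, 18, 23, 25}
Remove from A any elements in B
A \ B = {29}

A \ B = {29}


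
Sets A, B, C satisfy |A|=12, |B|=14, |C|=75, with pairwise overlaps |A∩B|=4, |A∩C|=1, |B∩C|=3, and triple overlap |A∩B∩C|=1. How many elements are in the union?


|A∪B∪C| = |A|+|B|+|C| - |A∩B|-|A∩C|-|B∩C| + |A∩B∩C|
= 12+14+75 - 4-1-3 + 1
= 101 - 8 + 1
= 94

|A ∪ B ∪ C| = 94


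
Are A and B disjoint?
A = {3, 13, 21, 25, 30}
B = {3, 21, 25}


Disjoint means A ∩ B = ∅.
A ∩ B = {3, 21, 25}
A ∩ B ≠ ∅, so A and B are NOT disjoint.

No, A and B are not disjoint (A ∩ B = {3, 21, 25})


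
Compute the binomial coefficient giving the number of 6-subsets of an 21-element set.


C(n,k) = n! / (k!(n-k)!)
C(21,6) = 21! / (6!15!)
= 54264

C(21,6) = 54264


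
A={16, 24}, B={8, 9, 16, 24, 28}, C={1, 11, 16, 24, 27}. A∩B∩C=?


A ∩ B = {16, 24}
(A ∩ B) ∩ C = {16, 24}

A ∩ B ∩ C = {16, 24}


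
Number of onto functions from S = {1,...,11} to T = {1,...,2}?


n = |S| = 11, k = |T| = 2. Surjections via inclusion-exclusion:
S(n,k) = Σ(-1)^i × C(k,i) × (k-i)^n, i=0 to k
i=0: (-1)^0×C(2,0)×2^11 = 2048
i=1: (-1)^1×C(2,1)×1^11 = -2
i=2: (-1)^2×C(2,2)×0^11 = 0
Total = 2046

Number of surjections = 2046


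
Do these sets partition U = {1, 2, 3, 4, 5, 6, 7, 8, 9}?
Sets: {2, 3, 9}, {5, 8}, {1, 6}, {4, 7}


A partition requires: (1) non-empty parts, (2) pairwise disjoint, (3) union = U
Parts: {2, 3, 9}, {5, 8}, {1, 6}, {4, 7}
Union of parts: {1, 2, 3, 4, 5, 6, 7, 8, 9}
U = {1, 2, 3, 4, 5, 6, 7, 8, 9}
All non-empty? True
Pairwise disjoint? True
Covers U? True

Yes, valid partition


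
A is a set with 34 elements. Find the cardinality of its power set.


Number of subsets = 2^n
= 2^34
= 17179869184

|P(A)| = 17179869184


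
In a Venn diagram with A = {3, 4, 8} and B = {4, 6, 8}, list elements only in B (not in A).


A = {3, 4, 8}
B = {4, 6, 8}
Region: only in B (not in A)
Elements: {6}

Elements only in B (not in A): {6}


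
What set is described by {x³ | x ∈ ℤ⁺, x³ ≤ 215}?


Checking each candidate:
Condition: positive perfect cubes ≤ 215
Result = {1, 8, 27, 64, 125}

{1, 8, 27, 64, 125}


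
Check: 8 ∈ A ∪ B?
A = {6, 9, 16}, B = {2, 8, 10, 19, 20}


A = {6, 9, 16}, B = {2, 8, 10, 19, 20}
A ∪ B = all elements in A or B
A ∪ B = {2, 6, 8, 9, 10, 16, 19, 20}
Checking if 8 ∈ A ∪ B
8 is in A ∪ B → True

8 ∈ A ∪ B


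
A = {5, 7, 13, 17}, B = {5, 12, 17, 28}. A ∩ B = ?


A ∩ B = elements in both A and B
A = {5, 7, 13, 17}
B = {5, 12, 17, 28}
A ∩ B = {5, 17}

A ∩ B = {5, 17}
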